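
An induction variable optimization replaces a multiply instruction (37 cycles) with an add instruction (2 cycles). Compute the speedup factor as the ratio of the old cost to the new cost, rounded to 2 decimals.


Ratio = mult_cost / add_cost = 37 / 2 = 18.5

18.5


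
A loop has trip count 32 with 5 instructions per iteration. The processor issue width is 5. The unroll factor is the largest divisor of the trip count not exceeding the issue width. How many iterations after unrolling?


Largest divisor of 32 <= 5 is 4
New iterations = 32 / 4 = 8

8


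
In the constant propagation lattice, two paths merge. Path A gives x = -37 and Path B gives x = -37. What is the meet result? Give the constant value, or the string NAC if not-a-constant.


Meet operation: if both paths give the same constant, result is that constant; if they differ, result is NAC (not-a-constant).
Path A: -37, Path B: -37 -> equal
Result: constant -> -37

-37


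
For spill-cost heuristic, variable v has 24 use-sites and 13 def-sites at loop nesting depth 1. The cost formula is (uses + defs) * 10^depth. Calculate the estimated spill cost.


uses + defs = 24 + 13 = 37
10^1 = 10
Spill cost = 37 * 10 = 370

370


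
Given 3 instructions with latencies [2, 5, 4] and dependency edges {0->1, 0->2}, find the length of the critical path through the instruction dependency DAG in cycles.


Compute longest path through dependency graph: dist(Ik) = max over predecessors of dist + latency(Ik).
dist(I0) = latency 2 = 2
dist(I1) = dist(I0) + 5 = 2 + 5 = 7
dist(I2) = dist(I0) + 4 = 2 + 4 = 6
Critical path = max dist = 7

7


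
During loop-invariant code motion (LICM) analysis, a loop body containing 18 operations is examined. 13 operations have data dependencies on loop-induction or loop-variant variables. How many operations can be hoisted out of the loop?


Invariant candidates = total - loop-dependent
= 18 - 13 = 5

5


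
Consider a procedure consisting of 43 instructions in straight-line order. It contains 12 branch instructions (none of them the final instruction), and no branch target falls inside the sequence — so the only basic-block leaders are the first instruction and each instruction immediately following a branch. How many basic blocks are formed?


With no in-sequence branch targets, the leaders are the first instruction plus the instruction after each branch.
Number of basic blocks = branches + 1
= 12 + 1 = 13

13


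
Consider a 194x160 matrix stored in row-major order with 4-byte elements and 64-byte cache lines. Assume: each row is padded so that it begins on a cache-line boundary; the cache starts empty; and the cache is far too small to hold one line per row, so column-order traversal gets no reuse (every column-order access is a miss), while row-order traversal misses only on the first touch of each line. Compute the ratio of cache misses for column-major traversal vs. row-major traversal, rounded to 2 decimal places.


Each row occupies 160 * 4 = 640 bytes and starts on a line boundary, so it spans ceil(640 / 64) = 10 cache lines.
Row-major traversal misses (one per line touched): 194 * ceil(160 * 4 / 64) = 1940
Column-major traversal misses (no reuse, every access misses): 194 * 160 = 31040
Ratio = 31040 / 1940 = 16.0

16.0


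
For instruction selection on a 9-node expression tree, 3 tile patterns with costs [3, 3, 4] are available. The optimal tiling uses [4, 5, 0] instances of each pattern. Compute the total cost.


Total cost = sum(count_i * cost_i)
= 4*3 + 5*3 + 0*4
= 27

27


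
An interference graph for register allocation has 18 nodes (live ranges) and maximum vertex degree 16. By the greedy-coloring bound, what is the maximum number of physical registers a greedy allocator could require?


Greedy coloring never needs more than (max_degree + 1) colors: when coloring a vertex, at most max_degree neighbors are already colored.
Upper bound = 16 + 1 = 17

17


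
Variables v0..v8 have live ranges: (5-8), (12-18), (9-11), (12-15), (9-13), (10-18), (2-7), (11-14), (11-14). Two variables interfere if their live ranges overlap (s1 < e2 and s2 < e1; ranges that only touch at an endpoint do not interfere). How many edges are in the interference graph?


Check all pairs for overlapping intervals.
Two intervals (s1,e1) and (s2,e2) overlap if s1 < e2 and s2 < e1.
v0 (5-8) vs v1..v8: overlaps v6 -> 1
v1 (12-18) vs v2..v8: overlaps v3, v4, v5, v7, v8 -> 5
v2 (9-11) vs v3..v8: overlaps v4, v5 -> 2
v3 (12-15) vs v4..v8: overlaps v4, v5, v7, v8 -> 4
v4 (9-13) vs v5..v8: overlaps v5, v7, v8 -> 3
v5 (10-18) vs v6..v8: overlaps v7, v8 -> 2
v6 (2-7) vs v7..v8: overlaps none -> 0
v7 (11-14) vs v8: overlaps v8 -> 1
Total overlapping pairs = 1 + 5 + 2 + 4 + 3 + 2 + 0 + 1 = 18

18


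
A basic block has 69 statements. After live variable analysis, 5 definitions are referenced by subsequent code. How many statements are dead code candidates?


Dead code = total statements - live definitions
= 69 - 5 = 64

64


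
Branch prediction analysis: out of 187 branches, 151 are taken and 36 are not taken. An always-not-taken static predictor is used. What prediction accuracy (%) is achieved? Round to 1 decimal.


Predictor: always-not-taken
Correct predictions = 36
Accuracy = 36 / 187 * 100 = 19.3%

19.3


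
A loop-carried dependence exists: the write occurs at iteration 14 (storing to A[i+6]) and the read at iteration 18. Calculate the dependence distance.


Distance = read iteration - write iteration
= 18 - 14 = 4

4


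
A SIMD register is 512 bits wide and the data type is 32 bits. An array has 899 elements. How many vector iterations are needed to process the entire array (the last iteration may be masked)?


Width = 512 / 32 = 16 elements per vector op
Iterations = ceil(899 / 16) = 57

57


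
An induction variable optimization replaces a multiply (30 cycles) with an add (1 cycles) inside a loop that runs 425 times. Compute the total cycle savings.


Per-iteration saving = 30 - 1 = 29
Total saved = 425 * 29 = 12325

12325


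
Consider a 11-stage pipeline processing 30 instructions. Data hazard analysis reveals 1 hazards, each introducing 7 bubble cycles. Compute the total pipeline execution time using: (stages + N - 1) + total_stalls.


Base cycles = 11 + 30 - 1 = 40
Total stalls = 1 * 7 = 7
Total = 40 + 7 = 47

47


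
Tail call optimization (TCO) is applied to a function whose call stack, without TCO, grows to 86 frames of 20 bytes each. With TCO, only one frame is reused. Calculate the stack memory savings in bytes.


Without TCO: 86 * 20 = 1720 bytes
With TCO: reuse 1 frame = 20 bytes
Savings = 1720 - 20 = 1700

1700


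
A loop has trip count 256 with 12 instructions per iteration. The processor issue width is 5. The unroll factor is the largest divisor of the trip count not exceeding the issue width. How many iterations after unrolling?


Largest divisor of 256 <= 5 is 4
New iterations = 256 / 4 = 64

64


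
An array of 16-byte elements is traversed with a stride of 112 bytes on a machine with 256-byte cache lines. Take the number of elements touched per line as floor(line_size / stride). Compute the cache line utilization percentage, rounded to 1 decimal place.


Elements per cache line = floor(256 / 112) = 2
Bytes used = 2 * 16 = 32
Utilization = 32 / 256 * 100 = 12.5%

12.5


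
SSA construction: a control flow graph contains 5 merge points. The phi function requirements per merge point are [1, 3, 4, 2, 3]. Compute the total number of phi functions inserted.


Total phi functions = sum of phi functions at each join node
= 1 + 3 + 4 + 2 + 3 = 13

13


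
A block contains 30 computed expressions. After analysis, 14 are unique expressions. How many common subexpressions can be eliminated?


CSE count = total expressions - unique expressions
= 30 - 14 = 16

16


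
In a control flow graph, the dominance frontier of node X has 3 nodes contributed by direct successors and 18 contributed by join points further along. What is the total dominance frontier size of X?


DF(X) = direct successor contributions + join point contributions
= 3 + 18 = 21

21


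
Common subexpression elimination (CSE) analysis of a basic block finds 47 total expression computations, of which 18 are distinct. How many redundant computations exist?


CSE count = total expressions - unique expressions
= 47 - 18 = 29

29


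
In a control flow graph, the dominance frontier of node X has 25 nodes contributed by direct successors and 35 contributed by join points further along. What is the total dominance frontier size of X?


DF(X) = direct successor contributions + join point contributions
= 25 + 35 = 60

60


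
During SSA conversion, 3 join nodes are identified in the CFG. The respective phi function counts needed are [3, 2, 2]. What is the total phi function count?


Total phi functions = sum of phi functions at each join node
= 3 + 2 + 2 = 7

7


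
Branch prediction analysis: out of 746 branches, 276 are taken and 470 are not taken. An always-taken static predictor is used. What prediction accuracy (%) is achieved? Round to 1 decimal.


Predictor: always-taken
Correct predictions = 276
Accuracy = 276 / 746 * 100 = 37.0%

37.0


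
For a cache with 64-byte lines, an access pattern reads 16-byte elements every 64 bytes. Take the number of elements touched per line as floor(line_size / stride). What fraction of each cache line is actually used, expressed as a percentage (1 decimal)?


Elements per cache line = floor(64 / 64) = 1
Bytes used = 1 * 16 = 16
Utilization = 16 / 64 * 100 = 25.0%

25.0


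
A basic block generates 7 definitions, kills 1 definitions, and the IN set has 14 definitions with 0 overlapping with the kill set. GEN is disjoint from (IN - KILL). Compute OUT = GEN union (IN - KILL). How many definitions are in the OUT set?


IN - KILL: 14 - 0 = 14 surviving definitions
OUT = GEN + surviving = 7 + 14 = 21

21


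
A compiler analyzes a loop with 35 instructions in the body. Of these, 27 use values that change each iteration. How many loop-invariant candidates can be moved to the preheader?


Invariant candidates = total - loop-dependent
= 35 - 27 = 8

8


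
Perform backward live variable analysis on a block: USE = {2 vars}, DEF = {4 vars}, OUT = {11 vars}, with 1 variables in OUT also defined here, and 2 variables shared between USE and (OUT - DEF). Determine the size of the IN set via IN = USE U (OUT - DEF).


OUT - DEF: 11 - 1 = 10
|IN| = |USE| + |OUT - DEF| - |USE ∩ (OUT - DEF)| = 2 + 10 - 2 = 10

10


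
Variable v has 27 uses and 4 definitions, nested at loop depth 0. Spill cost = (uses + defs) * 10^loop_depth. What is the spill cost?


uses + defs = 27 + 4 = 31
10^0 = 1
Spill cost = 31 * 1 = 31

31


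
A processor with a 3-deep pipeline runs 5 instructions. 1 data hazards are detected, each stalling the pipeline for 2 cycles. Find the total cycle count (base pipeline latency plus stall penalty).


Base cycles = 3 + 5 - 1 = 7
Total stalls = 1 * 2 = 2
Total = 7 + 2 = 9

9


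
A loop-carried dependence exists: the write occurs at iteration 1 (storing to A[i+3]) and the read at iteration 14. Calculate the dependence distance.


Distance = read iteration - write iteration
= 14 - 1 = 13

13


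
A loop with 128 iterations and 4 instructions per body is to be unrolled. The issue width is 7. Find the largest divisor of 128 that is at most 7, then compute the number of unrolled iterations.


Largest divisor of 128 <= 7 is 4
New iterations = 128 / 4 = 32

32


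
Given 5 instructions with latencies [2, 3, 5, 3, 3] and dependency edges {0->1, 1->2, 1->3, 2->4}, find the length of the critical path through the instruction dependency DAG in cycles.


Compute longest path through dependency graph: dist(Ik) = max over predecessors of dist + latency(Ik).
dist(I0) = latency 2 = 2
dist(I1) = dist(I0) + 3 = 2 + 3 = 5
dist(I2) = dist(I1) + 5 = 5 + 5 = 10
dist(I3) = dist(I1) + 3 = 5 + 3 = 8
dist(I4) = dist(I2) + 3 = 10 + 3 = 13
Critical path = max dist = 13

13


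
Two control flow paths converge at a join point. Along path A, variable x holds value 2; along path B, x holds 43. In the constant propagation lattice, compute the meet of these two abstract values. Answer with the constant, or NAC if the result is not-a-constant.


Meet operation: if both paths give the same constant, result is that constant; if they differ, result is NAC (not-a-constant).
Path A: 2, Path B: 43 -> differ
Result: not-a-constant -> NAC

NAC


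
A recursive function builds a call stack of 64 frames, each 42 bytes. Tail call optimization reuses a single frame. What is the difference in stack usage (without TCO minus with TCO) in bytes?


Without TCO: 64 * 42 = 2688 bytes
With TCO: reuse 1 frame = 42 bytes
Savings = 2688 - 42 = 2646

2646


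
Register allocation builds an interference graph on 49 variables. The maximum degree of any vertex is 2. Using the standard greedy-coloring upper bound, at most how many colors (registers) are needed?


Greedy coloring never needs more than (max_degree + 1) colors: when coloring a vertex, at most max_degree neighbors are already colored.
Upper bound = 2 + 1 = 3

3


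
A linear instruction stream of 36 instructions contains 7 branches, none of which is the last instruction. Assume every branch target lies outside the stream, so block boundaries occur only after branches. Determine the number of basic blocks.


With no in-sequence branch targets, the leaders are the first instruction plus the instruction after each branch.
Number of basic blocks = branches + 1
= 7 + 1 = 8

8


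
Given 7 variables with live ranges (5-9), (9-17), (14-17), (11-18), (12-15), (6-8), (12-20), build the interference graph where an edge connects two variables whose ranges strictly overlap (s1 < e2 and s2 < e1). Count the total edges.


Check all pairs for overlapping intervals.
Two intervals (s1,e1) and (s2,e2) overlap if s1 < e2 and s2 < e1.
v0 (5-9) vs v1..v6: overlaps v5 -> 1
v1 (9-17) vs v2..v6: overlaps v2, v3, v4, v6 -> 4
v2 (14-17) vs v3..v6: overlaps v3, v4, v6 -> 3
v3 (11-18) vs v4..v6: overlaps v4, v6 -> 2
v4 (12-15) vs v5..v6: overlaps v6 -> 1
v5 (6-8) vs v6: overlaps none -> 0
Total overlapping pairs = 1 + 4 + 3 + 2 + 1 + 0 = 11

11


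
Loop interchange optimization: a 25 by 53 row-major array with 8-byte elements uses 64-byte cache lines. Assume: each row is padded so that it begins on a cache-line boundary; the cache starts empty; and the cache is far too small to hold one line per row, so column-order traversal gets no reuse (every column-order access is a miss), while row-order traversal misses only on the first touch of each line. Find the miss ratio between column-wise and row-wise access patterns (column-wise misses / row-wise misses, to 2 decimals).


Each row occupies 53 * 8 = 424 bytes and starts on a line boundary, so it spans ceil(424 / 64) = 7 cache lines.
Row-major traversal misses (one per line touched): 25 * ceil(53 * 8 / 64) = 175
Column-major traversal misses (no reuse, every access misses): 25 * 53 = 1325
Ratio = 1325 / 175 = 7.57

7.57


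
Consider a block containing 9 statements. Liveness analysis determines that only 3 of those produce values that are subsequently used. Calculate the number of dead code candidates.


Dead code = total statements - live definitions
= 9 - 3 = 6

6


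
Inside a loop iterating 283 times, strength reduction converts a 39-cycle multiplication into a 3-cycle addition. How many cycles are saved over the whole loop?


Per-iteration saving = 39 - 3 = 36
Total saved = 283 * 36 = 10188

10188


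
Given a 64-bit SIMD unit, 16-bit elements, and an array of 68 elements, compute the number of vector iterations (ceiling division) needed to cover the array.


Width = 64 / 16 = 4 elements per vector op
Iterations = ceil(68 / 4) = 17

17


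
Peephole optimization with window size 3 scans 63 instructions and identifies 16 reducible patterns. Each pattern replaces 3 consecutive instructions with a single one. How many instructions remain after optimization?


Each match removes 2 instructions.
Total removed = 16 * 2 = 32
Remaining = 63 - 32 = 31

31


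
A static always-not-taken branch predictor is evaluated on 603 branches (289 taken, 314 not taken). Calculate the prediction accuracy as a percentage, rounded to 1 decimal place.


Predictor: always-not-taken
Correct predictions = 314
Accuracy = 314 / 603 * 100 = 52.1%

52.1


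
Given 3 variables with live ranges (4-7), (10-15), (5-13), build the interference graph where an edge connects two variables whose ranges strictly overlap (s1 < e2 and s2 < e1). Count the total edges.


Check all pairs for overlapping intervals.
Two intervals (s1,e1) and (s2,e2) overlap if s1 < e2 and s2 < e1.
v0 (4-7) vs v1..v2: overlaps v2 -> 1
v1 (10-15) vs v2: overlaps v2 -> 1
Total overlapping pairs = 1 + 1 = 2

2


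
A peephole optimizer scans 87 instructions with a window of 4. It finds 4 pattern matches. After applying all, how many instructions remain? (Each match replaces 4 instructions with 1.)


Each match removes 3 instructions.
Total removed = 4 * 3 = 12
Remaining = 87 - 12 = 75

75


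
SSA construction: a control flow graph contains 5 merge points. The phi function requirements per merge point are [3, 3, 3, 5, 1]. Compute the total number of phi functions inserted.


Total phi functions = sum of phi functions at each join node
= 3 + 3 + 3 + 5 + 1 = 15

15


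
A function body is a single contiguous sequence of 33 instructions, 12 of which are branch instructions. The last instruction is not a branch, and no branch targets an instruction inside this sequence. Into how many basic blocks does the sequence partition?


With no in-sequence branch targets, the leaders are the first instruction plus the instruction after each branch.
Number of basic blocks = branches + 1
= 12 + 1 = 13

13


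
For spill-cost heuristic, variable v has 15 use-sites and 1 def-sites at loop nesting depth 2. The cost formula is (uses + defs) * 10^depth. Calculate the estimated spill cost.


uses + defs = 15 + 1 = 16
10^2 = 100
Spill cost = 16 * 100 = 1600

1600


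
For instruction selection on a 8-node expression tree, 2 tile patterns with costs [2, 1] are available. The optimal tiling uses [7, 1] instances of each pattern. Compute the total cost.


Total cost = sum(count_i * cost_i)
= 7*2 + 1*1
= 15

15


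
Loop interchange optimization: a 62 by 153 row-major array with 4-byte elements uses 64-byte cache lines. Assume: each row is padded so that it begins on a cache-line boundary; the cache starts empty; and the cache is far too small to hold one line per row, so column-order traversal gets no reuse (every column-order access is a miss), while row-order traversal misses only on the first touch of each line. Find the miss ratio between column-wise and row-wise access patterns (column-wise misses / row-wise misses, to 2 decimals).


Each row occupies 153 * 4 = 612 bytes and starts on a line boundary, so it spans ceil(612 / 64) = 10 cache lines.
Row-major traversal misses (one per line touched): 62 * ceil(153 * 4 / 64) = 620
Column-major traversal misses (no reuse, every access misses): 62 * 153 = 9486
Ratio = 9486 / 620 = 15.3

15.3


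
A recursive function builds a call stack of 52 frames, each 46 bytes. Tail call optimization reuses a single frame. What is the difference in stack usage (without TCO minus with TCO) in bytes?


Without TCO: 52 * 46 = 2392 bytes
With TCO: reuse 1 frame = 46 bytes
Savings = 2392 - 46 = 2346

2346


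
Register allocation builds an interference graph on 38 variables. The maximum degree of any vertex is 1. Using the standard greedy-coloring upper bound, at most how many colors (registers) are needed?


Greedy coloring never needs more than (max_degree + 1) colors: when coloring a vertex, at most max_degree neighbors are already colored.
Upper bound = 1 + 1 = 2

2


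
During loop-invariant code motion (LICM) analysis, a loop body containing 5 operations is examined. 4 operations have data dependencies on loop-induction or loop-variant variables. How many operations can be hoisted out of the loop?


Invariant candidates = total - loop-dependent
= 5 - 4 = 1

1


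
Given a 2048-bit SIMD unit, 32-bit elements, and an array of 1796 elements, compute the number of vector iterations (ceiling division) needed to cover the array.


Width = 2048 / 32 = 64 elements per vector op
Iterations = ceil(1796 / 64) = 29

29


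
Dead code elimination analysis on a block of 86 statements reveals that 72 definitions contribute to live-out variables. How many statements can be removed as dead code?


Dead code = total statements - live definitions
= 86 - 72 = 14

14


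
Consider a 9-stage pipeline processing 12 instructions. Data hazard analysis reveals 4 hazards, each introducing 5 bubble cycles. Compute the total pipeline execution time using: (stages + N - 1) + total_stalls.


Base cycles = 9 + 12 - 1 = 20
Total stalls = 4 * 5 = 20
Total = 20 + 20 = 40

40


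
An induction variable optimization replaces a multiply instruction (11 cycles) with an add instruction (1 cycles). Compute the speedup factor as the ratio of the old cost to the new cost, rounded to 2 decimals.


Ratio = mult_cost / add_cost = 11 / 1 = 11.0

11.0


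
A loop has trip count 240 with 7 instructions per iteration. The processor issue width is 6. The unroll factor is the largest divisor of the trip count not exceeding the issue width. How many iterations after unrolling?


Largest divisor of 240 <= 6 is 6
New iterations = 240 / 6 = 40

40


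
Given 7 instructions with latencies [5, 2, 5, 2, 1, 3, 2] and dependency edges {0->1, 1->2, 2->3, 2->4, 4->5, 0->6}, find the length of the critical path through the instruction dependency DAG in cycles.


Compute longest path through dependency graph: dist(Ik) = max over predecessors of dist + latency(Ik).
dist(I0) = latency 5 = 5
dist(I1) = dist(I0) + 2 = 5 + 2 = 7
dist(I2) = dist(I1) + 5 = 7 + 5 = 12
dist(I3) = dist(I2) + 2 = 12 + 2 = 14
dist(I4) = dist(I2) + 1 = 12 + 1 = 13
dist(I5) = dist(I4) + 3 = 13 + 3 = 16
dist(I6) = dist(I0) + 2 = 5 + 2 = 7
Critical path = max dist = 16

16


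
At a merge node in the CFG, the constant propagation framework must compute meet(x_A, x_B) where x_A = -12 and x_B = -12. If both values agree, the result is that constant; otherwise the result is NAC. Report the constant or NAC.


Meet operation: if both paths give the same constant, result is that constant; if they differ, result is NAC (not-a-constant).
Path A: -12, Path B: -12 -> equal
Result: constant -> -12

-12


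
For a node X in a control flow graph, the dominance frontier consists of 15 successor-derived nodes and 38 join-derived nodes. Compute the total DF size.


DF(X) = direct successor contributions + join point contributions
= 15 + 38 = 53

53


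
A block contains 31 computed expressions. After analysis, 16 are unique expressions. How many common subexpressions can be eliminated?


CSE count = total expressions - unique expressions
= 31 - 16 = 15

15


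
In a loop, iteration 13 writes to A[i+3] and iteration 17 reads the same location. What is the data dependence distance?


Distance = read iteration - write iteration
= 17 - 13 = 4

4


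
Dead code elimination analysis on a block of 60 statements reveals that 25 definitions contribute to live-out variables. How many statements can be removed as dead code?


Dead code = total statements - live definitions
= 60 - 25 = 35

35


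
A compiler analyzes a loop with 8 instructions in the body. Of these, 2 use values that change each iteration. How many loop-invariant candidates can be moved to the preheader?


Invariant candidates = total - loop-dependent
= 8 - 2 = 6

6


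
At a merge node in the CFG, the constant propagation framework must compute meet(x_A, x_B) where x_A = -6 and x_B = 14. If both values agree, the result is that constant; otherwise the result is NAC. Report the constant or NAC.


Meet operation: if both paths give the same constant, result is that constant; if they differ, result is NAC (not-a-constant).
Path A: -6, Path B: 14 -> differ
Result: not-a-constant -> NAC

NAC


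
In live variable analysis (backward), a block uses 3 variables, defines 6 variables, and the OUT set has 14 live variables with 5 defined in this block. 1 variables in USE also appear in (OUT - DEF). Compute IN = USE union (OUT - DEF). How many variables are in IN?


OUT - DEF: 14 - 5 = 9
|IN| = |USE| + |OUT - DEF| - |USE ∩ (OUT - DEF)| = 3 + 9 - 1 = 11

11


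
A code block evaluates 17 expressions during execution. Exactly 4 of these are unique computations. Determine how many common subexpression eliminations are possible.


CSE count = total expressions - unique expressions
= 17 - 4 = 13

13


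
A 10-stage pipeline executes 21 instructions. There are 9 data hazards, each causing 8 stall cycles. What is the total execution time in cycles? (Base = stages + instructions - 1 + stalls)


Base cycles = 10 + 21 - 1 = 30
Total stalls = 9 * 8 = 72
Total = 30 + 72 = 102

102


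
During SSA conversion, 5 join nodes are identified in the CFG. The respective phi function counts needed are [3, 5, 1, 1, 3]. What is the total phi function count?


Total phi functions = sum of phi functions at each join node
= 3 + 5 + 1 + 1 + 3 = 13

13


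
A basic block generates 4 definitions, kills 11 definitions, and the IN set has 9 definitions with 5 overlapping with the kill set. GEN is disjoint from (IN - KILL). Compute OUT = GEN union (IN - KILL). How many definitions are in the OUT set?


IN - KILL: 9 - 5 = 4 surviving definitions
OUT = GEN + surviving = 4 + 4 = 8

8


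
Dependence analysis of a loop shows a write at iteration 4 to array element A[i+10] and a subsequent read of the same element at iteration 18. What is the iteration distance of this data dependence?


Distance = read iteration - write iteration
= 18 - 4 = 14

14


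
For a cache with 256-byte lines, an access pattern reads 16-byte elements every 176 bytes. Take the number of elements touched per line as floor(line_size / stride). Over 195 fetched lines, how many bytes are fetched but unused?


Elements per line = floor(256 / 176) = 1
Bytes used per line = 1 * 16 = 16
Wasted per line = 256 - 16 = 240
Total wasted = 240 * 195 = 46800

46800


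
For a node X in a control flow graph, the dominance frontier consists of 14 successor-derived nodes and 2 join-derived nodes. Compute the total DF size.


DF(X) = direct successor contributions + join point contributions
= 14 + 2 = 16

16


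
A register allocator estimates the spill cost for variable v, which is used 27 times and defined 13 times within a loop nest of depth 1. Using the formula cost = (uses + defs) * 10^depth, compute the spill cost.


uses + defs = 27 + 13 = 40
10^1 = 10
Spill cost = 40 * 10 = 400

400


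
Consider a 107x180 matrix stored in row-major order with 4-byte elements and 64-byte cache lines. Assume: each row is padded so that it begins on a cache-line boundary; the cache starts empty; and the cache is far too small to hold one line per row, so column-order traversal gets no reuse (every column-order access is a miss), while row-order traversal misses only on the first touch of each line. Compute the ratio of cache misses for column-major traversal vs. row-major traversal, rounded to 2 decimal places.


Each row occupies 180 * 4 = 720 bytes and starts on a line boundary, so it spans ceil(720 / 64) = 12 cache lines.
Row-major traversal misses (one per line touched): 107 * ceil(180 * 4 / 64) = 1284
Column-major traversal misses (no reuse, every access misses): 107 * 180 = 19260
Ratio = 19260 / 1284 = 15.0

15.0


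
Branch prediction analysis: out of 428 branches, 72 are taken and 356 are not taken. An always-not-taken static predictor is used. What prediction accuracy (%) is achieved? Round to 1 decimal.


Predictor: always-not-taken
Correct predictions = 356
Accuracy = 356 / 428 * 100 = 83.2%

83.2


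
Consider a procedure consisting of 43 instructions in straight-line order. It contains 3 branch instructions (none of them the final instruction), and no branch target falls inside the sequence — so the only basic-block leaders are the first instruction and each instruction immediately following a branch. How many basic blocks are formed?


With no in-sequence branch targets, the leaders are the first instruction plus the instruction after each branch.
Number of basic blocks = branches + 1
= 3 + 1 = 4

4


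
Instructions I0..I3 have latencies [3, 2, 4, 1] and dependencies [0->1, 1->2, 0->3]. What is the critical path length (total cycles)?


Compute longest path through dependency graph: dist(Ik) = max over predecessors of dist + latency(Ik).
dist(I0) = latency 3 = 3
dist(I1) = dist(I0) + 2 = 3 + 2 = 5
dist(I2) = dist(I1) + 4 = 5 + 4 = 9
dist(I3) = dist(I0) + 1 = 3 + 1 = 4
Critical path = max dist = 9

9


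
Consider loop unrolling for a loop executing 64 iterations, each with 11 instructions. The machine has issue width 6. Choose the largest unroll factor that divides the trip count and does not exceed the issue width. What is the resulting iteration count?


Largest divisor of 64 <= 6 is 4
New iterations = 64 / 4 = 16

16


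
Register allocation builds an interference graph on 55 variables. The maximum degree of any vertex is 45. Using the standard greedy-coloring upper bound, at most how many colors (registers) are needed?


Greedy coloring never needs more than (max_degree + 1) colors: when coloring a vertex, at most max_degree neighbors are already colored.
Upper bound = 45 + 1 = 46

46


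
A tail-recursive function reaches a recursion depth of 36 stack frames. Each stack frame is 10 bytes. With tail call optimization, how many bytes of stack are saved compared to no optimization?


Without TCO: 36 * 10 = 360 bytes
With TCO: reuse 1 frame = 10 bytes
Savings = 360 - 10 = 350

350


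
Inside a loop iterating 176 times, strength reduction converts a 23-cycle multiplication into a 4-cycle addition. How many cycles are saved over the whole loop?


Per-iteration saving = 23 - 4 = 19
Total saved = 176 * 19 = 3344

3344


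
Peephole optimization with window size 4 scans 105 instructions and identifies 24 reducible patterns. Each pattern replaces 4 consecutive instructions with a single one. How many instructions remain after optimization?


Each match removes 3 instructions.
Total removed = 24 * 3 = 72
Remaining = 105 - 72 = 33

33


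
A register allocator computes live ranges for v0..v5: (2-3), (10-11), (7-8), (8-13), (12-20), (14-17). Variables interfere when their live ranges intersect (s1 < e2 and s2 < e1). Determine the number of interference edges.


Check all pairs for overlapping intervals.
Two intervals (s1,e1) and (s2,e2) overlap if s1 < e2 and s2 < e1.
v0 (2-3) vs v1..v5: overlaps none -> 0
v1 (10-11) vs v2..v5: overlaps v3 -> 1
v2 (7-8) vs v3..v5: overlaps none -> 0
v3 (8-13) vs v4..v5: overlaps v4 -> 1
v4 (12-20) vs v5: overlaps v5 -> 1
Total overlapping pairs = 0 + 1 + 0 + 1 + 1 = 3

3


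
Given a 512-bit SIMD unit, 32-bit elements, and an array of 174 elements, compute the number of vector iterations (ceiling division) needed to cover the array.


Width = 512 / 32 = 16 elements per vector op
Iterations = ceil(174 / 16) = 11

11


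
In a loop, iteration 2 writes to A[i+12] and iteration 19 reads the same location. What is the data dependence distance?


Distance = read iteration - write iteration
= 19 - 2 = 17

17


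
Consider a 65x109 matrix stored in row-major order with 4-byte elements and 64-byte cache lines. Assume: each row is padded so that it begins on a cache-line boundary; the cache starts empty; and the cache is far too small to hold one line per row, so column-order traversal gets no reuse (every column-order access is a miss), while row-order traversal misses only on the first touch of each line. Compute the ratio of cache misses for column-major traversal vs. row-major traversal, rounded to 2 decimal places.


Each row occupies 109 * 4 = 436 bytes and starts on a line boundary, so it spans ceil(436 / 64) = 7 cache lines.
Row-major traversal misses (one per line touched): 65 * ceil(109 * 4 / 64) = 455
Column-major traversal misses (no reuse, every access misses): 65 * 109 = 7085
Ratio = 7085 / 455 = 15.57

15.57


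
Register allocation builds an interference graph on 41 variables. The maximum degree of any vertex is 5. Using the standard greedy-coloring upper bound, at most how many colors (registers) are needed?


Greedy coloring never needs more than (max_degree + 1) colors: when coloring a vertex, at most max_degree neighbors are already colored.
Upper bound = 5 + 1 = 6

6


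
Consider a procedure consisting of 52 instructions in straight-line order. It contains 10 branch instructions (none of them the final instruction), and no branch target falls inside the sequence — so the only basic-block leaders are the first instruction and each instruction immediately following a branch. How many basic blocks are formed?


With no in-sequence branch targets, the leaders are the first instruction plus the instruction after each branch.
Number of basic blocks = branches + 1
= 10 + 1 = 11

11


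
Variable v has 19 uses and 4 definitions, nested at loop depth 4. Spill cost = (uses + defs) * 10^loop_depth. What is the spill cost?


uses + defs = 19 + 4 = 23
10^4 = 10000
Spill cost = 23 * 10000 = 230000

230000


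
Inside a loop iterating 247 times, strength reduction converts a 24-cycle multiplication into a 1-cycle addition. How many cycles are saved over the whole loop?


Per-iteration saving = 24 - 1 = 23
Total saved = 247 * 23 = 5681

5681


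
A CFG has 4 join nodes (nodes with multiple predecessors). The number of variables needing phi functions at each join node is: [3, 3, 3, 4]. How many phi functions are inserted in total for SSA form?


Total phi functions = sum of phi functions at each join node
= 3 + 3 + 3 + 4 = 13

13


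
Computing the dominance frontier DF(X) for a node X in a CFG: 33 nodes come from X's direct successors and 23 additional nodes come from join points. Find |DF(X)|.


DF(X) = direct successor contributions + join point contributions
= 33 + 23 = 56

56


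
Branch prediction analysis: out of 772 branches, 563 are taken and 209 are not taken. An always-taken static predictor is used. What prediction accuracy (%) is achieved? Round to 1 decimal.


Predictor: always-taken
Correct predictions = 563
Accuracy = 563 / 772 * 100 = 72.9%

72.9


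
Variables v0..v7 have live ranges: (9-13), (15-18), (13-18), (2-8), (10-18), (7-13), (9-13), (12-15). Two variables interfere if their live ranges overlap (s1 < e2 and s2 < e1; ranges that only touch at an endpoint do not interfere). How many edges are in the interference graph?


Check all pairs for overlapping intervals.
Two intervals (s1,e1) and (s2,e2) overlap if s1 < e2 and s2 < e1.
v0 (9-13) vs v1..v7: overlaps v4, v5, v6, v7 -> 4
v1 (15-18) vs v2..v7: overlaps v2, v4 -> 2
v2 (13-18) vs v3..v7: overlaps v4, v7 -> 2
v3 (2-8) vs v4..v7: overlaps v5 -> 1
v4 (10-18) vs v5..v7: overlaps v5, v6, v7 -> 3
v5 (7-13) vs v6..v7: overlaps v6, v7 -> 2
v6 (9-13) vs v7: overlaps v7 -> 1
Total overlapping pairs = 4 + 2 + 2 + 1 + 3 + 2 + 1 = 15

15


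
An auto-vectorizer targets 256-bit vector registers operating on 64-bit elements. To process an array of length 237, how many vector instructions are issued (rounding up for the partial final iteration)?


Width = 256 / 64 = 4 elements per vector op
Iterations = ceil(237 / 4) = 60

60


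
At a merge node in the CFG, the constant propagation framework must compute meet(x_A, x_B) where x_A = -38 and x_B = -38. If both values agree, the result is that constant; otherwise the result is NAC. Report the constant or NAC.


Meet operation: if both paths give the same constant, result is that constant; if they differ, result is NAC (not-a-constant).
Path A: -38, Path B: -38 -> equal
Result: constant -> -38

-38


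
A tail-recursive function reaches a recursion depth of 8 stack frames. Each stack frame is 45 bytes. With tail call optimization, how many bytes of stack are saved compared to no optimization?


Without TCO: 8 * 45 = 360 bytes
With TCO: reuse 1 frame = 45 bytes
Savings = 360 - 45 = 315

315


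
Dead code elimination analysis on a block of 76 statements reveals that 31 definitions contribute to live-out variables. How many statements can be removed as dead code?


Dead code = total statements - live definitions
= 76 - 31 = 45

45


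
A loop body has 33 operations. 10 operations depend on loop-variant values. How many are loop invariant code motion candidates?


Invariant candidates = total - loop-dependent
= 33 - 10 = 23

23


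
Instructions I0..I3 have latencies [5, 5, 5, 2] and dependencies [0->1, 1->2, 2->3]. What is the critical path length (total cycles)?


Compute longest path through dependency graph: dist(Ik) = max over predecessors of dist + latency(Ik).
dist(I0) = latency 5 = 5
dist(I1) = dist(I0) + 5 = 5 + 5 = 10
dist(I2) = dist(I1) + 5 = 10 + 5 = 15
dist(I3) = dist(I2) + 2 = 15 + 2 = 17
Critical path = max dist = 17

17


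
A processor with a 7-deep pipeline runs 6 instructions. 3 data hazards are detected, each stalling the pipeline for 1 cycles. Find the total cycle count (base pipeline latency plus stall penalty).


Base cycles = 7 + 6 - 1 = 12
Total stalls = 3 * 1 = 3
Total = 12 + 3 = 15

15


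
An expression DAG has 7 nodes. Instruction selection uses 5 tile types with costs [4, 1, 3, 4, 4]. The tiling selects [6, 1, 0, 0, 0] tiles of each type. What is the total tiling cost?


Total cost = sum(count_i * cost_i)
= 6*4 + 1*1 + 0*3 + 0*4 + 0*4
= 25

25


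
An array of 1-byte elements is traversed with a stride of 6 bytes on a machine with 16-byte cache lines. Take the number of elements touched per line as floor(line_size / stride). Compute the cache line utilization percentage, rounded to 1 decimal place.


Elements per cache line = floor(16 / 6) = 2
Bytes used = 2 * 1 = 2
Utilization = 2 / 16 * 100 = 12.5%

12.5


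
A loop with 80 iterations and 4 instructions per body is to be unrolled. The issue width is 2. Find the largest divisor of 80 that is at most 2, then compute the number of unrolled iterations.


Largest divisor of 80 <= 2 is 2
New iterations = 80 / 2 = 40

40


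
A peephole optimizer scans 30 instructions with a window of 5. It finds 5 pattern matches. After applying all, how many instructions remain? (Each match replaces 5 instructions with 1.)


Each match removes 4 instructions.
Total removed = 5 * 4 = 20
Remaining = 30 - 20 = 10

10


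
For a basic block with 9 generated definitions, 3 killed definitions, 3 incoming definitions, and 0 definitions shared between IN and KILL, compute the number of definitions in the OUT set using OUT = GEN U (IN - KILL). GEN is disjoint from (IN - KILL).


IN - KILL: 3 - 0 = 3 surviving definitions
OUT = GEN + surviving = 9 + 3 = 12

12


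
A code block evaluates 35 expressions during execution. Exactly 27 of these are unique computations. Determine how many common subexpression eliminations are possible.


CSE count = total expressions - unique expressions
= 35 - 27 = 8

8


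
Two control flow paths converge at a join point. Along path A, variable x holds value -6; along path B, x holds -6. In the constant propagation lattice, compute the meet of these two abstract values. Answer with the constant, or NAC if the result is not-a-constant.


Meet operation: if both paths give the same constant, result is that constant; if they differ, result is NAC (not-a-constant).
Path A: -6, Path B: -6 -> equal
Result: constant -> -6

-6
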